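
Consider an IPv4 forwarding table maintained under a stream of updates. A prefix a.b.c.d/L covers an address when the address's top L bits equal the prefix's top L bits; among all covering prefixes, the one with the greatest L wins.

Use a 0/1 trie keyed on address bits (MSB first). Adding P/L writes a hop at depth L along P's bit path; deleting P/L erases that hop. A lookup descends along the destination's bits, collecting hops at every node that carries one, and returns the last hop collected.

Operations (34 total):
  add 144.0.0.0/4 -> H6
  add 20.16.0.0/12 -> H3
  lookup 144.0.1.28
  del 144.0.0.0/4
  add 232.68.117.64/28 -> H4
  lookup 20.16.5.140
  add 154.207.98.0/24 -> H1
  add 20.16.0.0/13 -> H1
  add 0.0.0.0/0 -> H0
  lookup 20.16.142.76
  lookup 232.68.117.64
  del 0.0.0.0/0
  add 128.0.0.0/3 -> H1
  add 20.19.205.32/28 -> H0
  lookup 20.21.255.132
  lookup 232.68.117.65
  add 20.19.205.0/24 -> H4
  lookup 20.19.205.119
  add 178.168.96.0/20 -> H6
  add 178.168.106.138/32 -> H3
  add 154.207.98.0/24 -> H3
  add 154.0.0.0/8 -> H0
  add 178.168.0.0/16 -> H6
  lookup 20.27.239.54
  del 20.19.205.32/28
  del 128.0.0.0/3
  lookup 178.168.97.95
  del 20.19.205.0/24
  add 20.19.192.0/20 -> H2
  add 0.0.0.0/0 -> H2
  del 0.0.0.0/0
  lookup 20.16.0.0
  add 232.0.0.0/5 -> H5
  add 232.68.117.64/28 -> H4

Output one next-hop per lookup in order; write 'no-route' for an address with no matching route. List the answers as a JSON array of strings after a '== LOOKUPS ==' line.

Process each operation:
  add 144.0.0.0/4 -> H6 at depth 4
  add 20.16.0.0/12 -> H3 at depth 12
  Q 144.0.1.28: descend 1001 ; hops seen [H6] ; pick H6
  - 144.0.0.0/4 clear@4
  add 232.68.117.64/28 -> H4 at depth 28
  Q 20.16.5.140: descend 000101000001 ; hops seen [H3] ; pick H3
  add 154.207.98.0/24 -> H1 at depth 24
  add 20.16.0.0/13 -> H1 at depth 13
  add 0.0.0.0/0 -> H0 at depth 0
  Q 20.16.142.76: descend 0001010000010 ; hops seen [H0,H3,H1] ; pick H1
  Q 232.68.117.64: descend 1110100001000100011101010100 ; hops seen [H0,H4] ; pick H4
  - 0.0.0.0/0 clear@0
  add 128.0.0.0/3 -> H1 at depth 3
  add 20.19.205.32/28 -> H0 at depth 28
  Q 20.21.255.132: descend 0001010000010 ; hops seen [H3,H1] ; pick H1
  Q 232.68.117.65: descend 1110100001000100011101010100 ; hops seen [H4] ; pick H4
  add 20.19.205.0/24 -> H4 at depth 24
  Q 20.19.205.119: descend 0001010000010011110011010 ; hops seen [H3,H1,H4] ; pick H4
  add 178.168.96.0/20 -> H6 at depth 20
  add 178.168.106.138/32 -> H3 at depth 32
  add 154.207.98.0/24 -> H3 at depth 24
  add 154.0.0.0/8 -> H0 at depth 8
  add 178.168.0.0/16 -> H6 at depth 16
  Q 20.27.239.54: descend 000101000001 ; hops seen [H3] ; pick H3
  - 20.19.205.32/28 clear@28
  - 128.0.0.0/3 clear@3
  Q 178.168.97.95: descend 10110010101010000110 ; hops seen [H6,H6] ; pick H6
  - 20.19.205.0/24 clear@24
  add 20.19.192.0/20 -> H2 at depth 20
  add 0.0.0.0/0 -> H2 at depth 0
  - 0.0.0.0/0 clear@0
  Q 20.16.0.0: descend 00010100000100 ; hops seen [H3,H1] ; pick H1
  add 232.0.0.0/5 -> H5 at depth 5
  add 232.68.117.64/28 -> H4 at depth 28

== LOOKUPS ==
["H6","H3","H1","H4","H1","H4","H4","H3","H6","H1"]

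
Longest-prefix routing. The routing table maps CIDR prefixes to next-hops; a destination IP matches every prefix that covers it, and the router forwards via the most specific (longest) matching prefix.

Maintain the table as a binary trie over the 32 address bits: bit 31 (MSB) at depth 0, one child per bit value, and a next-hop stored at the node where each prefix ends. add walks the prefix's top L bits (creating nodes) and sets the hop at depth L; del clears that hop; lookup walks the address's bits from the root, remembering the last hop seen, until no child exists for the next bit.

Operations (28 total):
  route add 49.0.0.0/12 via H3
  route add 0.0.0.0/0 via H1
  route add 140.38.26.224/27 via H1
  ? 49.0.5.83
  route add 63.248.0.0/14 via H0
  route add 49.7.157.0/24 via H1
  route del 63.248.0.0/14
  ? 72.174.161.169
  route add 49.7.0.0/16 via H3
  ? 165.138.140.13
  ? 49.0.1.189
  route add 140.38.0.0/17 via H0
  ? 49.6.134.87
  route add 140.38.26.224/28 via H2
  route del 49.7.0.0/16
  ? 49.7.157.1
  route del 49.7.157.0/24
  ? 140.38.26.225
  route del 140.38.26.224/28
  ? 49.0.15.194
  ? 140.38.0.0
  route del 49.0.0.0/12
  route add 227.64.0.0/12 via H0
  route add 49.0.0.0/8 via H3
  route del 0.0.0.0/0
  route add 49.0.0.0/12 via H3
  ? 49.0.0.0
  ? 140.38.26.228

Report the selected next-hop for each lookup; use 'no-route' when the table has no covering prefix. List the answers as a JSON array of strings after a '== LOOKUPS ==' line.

Trace:
  add 49.0.0.0/12 -> H3 at depth 12
  add 0.0.0.0/0 -> H1 at depth 0
  add 140.38.26.224/27 -> H1 at depth 27
  lookup 49.0.5.83: bits 001100010000 walk d0:H1→d1:-→d2:-→d3:-→d4:-→d5:-→d6:-→d7:-→d8:-→d9:-→d10:-→d11:-→d12:H3 -> H3
  add 63.248.0.0/14 -> H0 at depth 14
  add 49.7.157.0/24 -> H1 at depth 24
  - 63.248.0.0/14 clear@14
  lookup 72.174.161.169: bits 0 walk d0:H1→d1:- -> H1
  add 49.7.0.0/16 -> H3 at depth 16
  lookup 165.138.140.13: bits 10 walk d0:H1→d1:-→d2:- -> H1
  lookup 49.0.1.189: bits 0011000100000 walk d0:H1→d1:-→d2:-→d3:-→d4:-→d5:-→d6:-→d7:-→d8:-→d9:-→d10:-→d11:-→d12:H3→d13:- -> H3
  add 140.38.0.0/17 -> H0 at depth 17
  lookup 49.6.134.87: bits 001100010000011 walk d0:H1→d1:-→d2:-→d3:-→d4:-→d5:-→d6:-→d7:-→d8:-→d9:-→d10:-→d11:-→d12:H3→d13:-→d14:-→d15:- -> H3
  add 140.38.26.224/28 -> H2 at depth 28
  - 49.7.0.0/16 clear@16
  lookup 49.7.157.1: bits 001100010000011110011101 walk d0:H1→d1:-→d2:-→d3:-→d4:-→d5:-→d6:-→d7:-→d8:-→d9:-→d10:-→d11:-→d12:H3→d13:-→d14:-→d15:-→d16:-→d17:-→d18:-→d19:-→d20:-→d21:-→d22:-→d23:-→d24:H1 -> H1
  - 49.7.157.0/24 clear@24
  lookup 140.38.26.225: bits 1000110000100110000110101110 walk d0:H1→d1:-→d2:-→d3:-→d4:-→d5:-→d6:-→d7:-→d8:-→d9:-→d10:-→d11:-→d12:-→d13:-→d14:-→d15:-→d16:-→d17:H0→d18:-→d19:-→d20:-→d21:-→d22:-→d23:-→d24:-→d25:-→d26:-→d27:H1→d28:H2 -> H2
  - 140.38.26.224/28 clear@28
  lookup 49.0.15.194: bits 0011000100000 walk d0:H1→d1:-→d2:-→d3:-→d4:-→d5:-→d6:-→d7:-→d8:-→d9:-→d10:-→d11:-→d12:H3→d13:- -> H3
  lookup 140.38.0.0: bits 1000110000100110000 walk d0:H1→d1:-→d2:-→d3:-→d4:-→d5:-→d6:-→d7:-→d8:-→d9:-→d10:-→d11:-→d12:-→d13:-→d14:-→d15:-→d16:-→d17:H0→d18:-→d19:- -> H0
  - 49.0.0.0/12 clear@12
  add 227.64.0.0/12 -> H0 at depth 12
  add 49.0.0.0/8 -> H3 at depth 8
  - 0.0.0.0/0 clear@0
  add 49.0.0.0/12 -> H3 at depth 12
  lookup 49.0.0.0: bits 0011000100000 walk d0:-→d1:-→d2:-→d3:-→d4:-→d5:-→d6:-→d7:-→d8:H3→d9:-→d10:-→d11:-→d12:H3→d13:- -> H3
  lookup 140.38.26.228: bits 1000110000100110000110101110 walk d0:-→d1:-→d2:-→d3:-→d4:-→d5:-→d6:-→d7:-→d8:-→d9:-→d10:-→d11:-→d12:-→d13:-→d14:-→d15:-→d16:-→d17:H0→d18:-→d19:-→d20:-→d21:-→d22:-→d23:-→d24:-→d25:-→d26:-→d27:H1→d28:- -> H1

== LOOKUPS ==
["H3","H1","H1","H3","H3","H1","H2","H3","H0","H3","H1"]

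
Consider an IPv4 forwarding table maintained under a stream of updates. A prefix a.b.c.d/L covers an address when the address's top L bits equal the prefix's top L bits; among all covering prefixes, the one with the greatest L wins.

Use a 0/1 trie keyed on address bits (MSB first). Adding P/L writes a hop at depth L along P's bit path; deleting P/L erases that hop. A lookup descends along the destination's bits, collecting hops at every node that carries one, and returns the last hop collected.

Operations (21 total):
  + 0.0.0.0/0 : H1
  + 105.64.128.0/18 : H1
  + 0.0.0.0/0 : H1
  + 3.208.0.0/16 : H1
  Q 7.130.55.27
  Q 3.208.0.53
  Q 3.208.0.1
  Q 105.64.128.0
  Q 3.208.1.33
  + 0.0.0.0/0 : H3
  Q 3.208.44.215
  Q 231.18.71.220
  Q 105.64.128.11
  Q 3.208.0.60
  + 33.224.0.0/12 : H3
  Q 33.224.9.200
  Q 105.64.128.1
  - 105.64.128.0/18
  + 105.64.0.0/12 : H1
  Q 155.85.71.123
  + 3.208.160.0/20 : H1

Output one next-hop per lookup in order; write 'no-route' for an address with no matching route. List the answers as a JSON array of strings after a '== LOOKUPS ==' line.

Process each operation:
  add 0.0.0.0/0 -> H1 at depth 0
  add 105.64.128.0/18 -> H1 at depth 18
  add 0.0.0.0/0 -> H1 at depth 0
  add 3.208.0.0/16 -> H1 at depth 16
  ? 7.130.55.27  path d0:H1→d1:-→d2:-→d3:-→d4:-→d5:-  best=H1
  ? 3.208.0.53  path d0:H1→d1:-→d2:-→d3:-→d4:-→d5:-→d6:-→d7:-→d8:-→d9:-→d10:-→d11:-→d12:-→d13:-→d14:-→d15:-→d16:H1  best=H1
  ? 3.208.0.1  path d0:H1→d1:-→d2:-→d3:-→d4:-→d5:-→d6:-→d7:-→d8:-→d9:-→d10:-→d11:-→d12:-→d13:-→d14:-→d15:-→d16:H1  best=H1
  ? 105.64.128.0  path d0:H1→d1:-→d2:-→d3:-→d4:-→d5:-→d6:-→d7:-→d8:-→d9:-→d10:-→d11:-→d12:-→d13:-→d14:-→d15:-→d16:-→d17:-→d18:H1  best=H1
  ? 3.208.1.33  path d0:H1→d1:-→d2:-→d3:-→d4:-→d5:-→d6:-→d7:-→d8:-→d9:-→d10:-→d11:-→d12:-→d13:-→d14:-→d15:-→d16:H1  best=H1
  add 0.0.0.0/0 -> H3 at depth 0
  ? 3.208.44.215  path d0:H3→d1:-→d2:-→d3:-→d4:-→d5:-→d6:-→d7:-→d8:-→d9:-→d10:-→d11:-→d12:-→d13:-→d14:-→d15:-→d16:H1  best=H1
  ? 231.18.71.220  path d0:H3  best=H3
  ? 105.64.128.11  path d0:H3→d1:-→d2:-→d3:-→d4:-→d5:-→d6:-→d7:-→d8:-→d9:-→d10:-→d11:-→d12:-→d13:-→d14:-→d15:-→d16:-→d17:-→d18:H1  best=H1
  ? 3.208.0.60  path d0:H3→d1:-→d2:-→d3:-→d4:-→d5:-→d6:-→d7:-→d8:-→d9:-→d10:-→d11:-→d12:-→d13:-→d14:-→d15:-→d16:H1  best=H1
  add 33.224.0.0/12 -> H3 at depth 12
  ? 33.224.9.200  path d0:H3→d1:-→d2:-→d3:-→d4:-→d5:-→d6:-→d7:-→d8:-→d9:-→d10:-→d11:-→d12:H3  best=H3
  ? 105.64.128.1  path d0:H3→d1:-→d2:-→d3:-→d4:-→d5:-→d6:-→d7:-→d8:-→d9:-→d10:-→d11:-→d12:-→d13:-→d14:-→d15:-→d16:-→d17:-→d18:H1  best=H1
  - 105.64.128.0/18 clear@18
  add 105.64.0.0/12 -> H1 at depth 12
  ? 155.85.71.123  path d0:H3  best=H3
  add 3.208.160.0/20 -> H1 at depth 20

== LOOKUPS ==
["H1","H1","H1","H1","H1","H1","H3","H1","H1","H3","H1","H3"]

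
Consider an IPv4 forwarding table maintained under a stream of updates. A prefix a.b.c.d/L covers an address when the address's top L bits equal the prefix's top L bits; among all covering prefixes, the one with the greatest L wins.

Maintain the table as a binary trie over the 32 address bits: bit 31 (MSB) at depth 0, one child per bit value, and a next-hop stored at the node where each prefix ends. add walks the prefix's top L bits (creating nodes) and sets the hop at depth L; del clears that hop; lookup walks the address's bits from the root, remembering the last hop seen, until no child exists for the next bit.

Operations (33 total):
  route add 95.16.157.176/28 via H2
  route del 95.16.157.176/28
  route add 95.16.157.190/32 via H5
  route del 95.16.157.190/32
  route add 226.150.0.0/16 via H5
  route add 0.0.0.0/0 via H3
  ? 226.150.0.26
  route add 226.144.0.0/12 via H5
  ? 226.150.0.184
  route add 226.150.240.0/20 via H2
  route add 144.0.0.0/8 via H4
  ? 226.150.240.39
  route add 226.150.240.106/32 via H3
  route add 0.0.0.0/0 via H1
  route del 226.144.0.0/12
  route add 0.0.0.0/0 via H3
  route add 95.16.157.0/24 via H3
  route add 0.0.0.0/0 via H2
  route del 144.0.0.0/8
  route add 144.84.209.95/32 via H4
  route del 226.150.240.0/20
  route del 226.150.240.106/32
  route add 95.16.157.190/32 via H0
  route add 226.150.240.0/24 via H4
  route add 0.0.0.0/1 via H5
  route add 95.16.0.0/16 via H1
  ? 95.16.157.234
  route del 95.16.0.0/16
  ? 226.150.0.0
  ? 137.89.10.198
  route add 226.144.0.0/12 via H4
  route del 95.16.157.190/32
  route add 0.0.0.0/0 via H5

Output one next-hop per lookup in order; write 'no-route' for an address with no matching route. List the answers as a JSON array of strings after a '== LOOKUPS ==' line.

Apply in order:
  + 95.16.157.176/28 (H2) depth=28
  - 95.16.157.176/28 clear@28
  + 95.16.157.190/32 (H5) depth=32
  - 95.16.157.190/32 clear@32
  + 226.150.0.0/16 (H5) depth=16
  + 0.0.0.0/0 (H3) depth=0
  lookup 226.150.0.26: bits 1110001010010110 walk d0:H3→d1:-→d2:-→d3:-→d4:-→d5:-→d6:-→d7:-→d8:-→d9:-→d10:-→d11:-→d12:-→d13:-→d14:-→d15:-→d16:H5 -> H5
  + 226.144.0.0/12 (H5) depth=12
  lookup 226.150.0.184: bits 1110001010010110 walk d0:H3→d1:-→d2:-→d3:-→d4:-→d5:-→d6:-→d7:-→d8:-→d9:-→d10:-→d11:-→d12:H5→d13:-→d14:-→d15:-→d16:H5 -> H5
  + 226.150.240.0/20 (H2) depth=20
  + 144.0.0.0/8 (H4) depth=8
  lookup 226.150.240.39: bits 11100010100101101111 walk d0:H3→d1:-→d2:-→d3:-→d4:-→d5:-→d6:-→d7:-→d8:-→d9:-→d10:-→d11:-→d12:H5→d13:-→d14:-→d15:-→d16:H5→d17:-→d18:-→d19:-→d20:H2 -> H2
  + 226.150.240.106/32 (H3) depth=32
  + 0.0.0.0/0 (H1) depth=0
  - 226.144.0.0/12 clear@12
  + 0.0.0.0/0 (H3) depth=0
  + 95.16.157.0/24 (H3) depth=24
  + 0.0.0.0/0 (H2) depth=0
  - 144.0.0.0/8 clear@8
  + 144.84.209.95/32 (H4) depth=32
  - 226.150.240.0/20 clear@20
  - 226.150.240.106/32 clear@32
  + 95.16.157.190/32 (H0) depth=32
  + 226.150.240.0/24 (H4) depth=24
  + 0.0.0.0/1 (H5) depth=1
  + 95.16.0.0/16 (H1) depth=16
  lookup 95.16.157.234: bits 0101111100010000100111011 walk d0:H2→d1:H5→d2:-→d3:-→d4:-→d5:-→d6:-→d7:-→d8:-→d9:-→d10:-→d11:-→d12:-→d13:-→d14:-→d15:-→d16:H1→d17:-→d18:-→d19:-→d20:-→d21:-→d22:-→d23:-→d24:H3→d25:- -> H3
  - 95.16.0.0/16 clear@16
  lookup 226.150.0.0: bits 1110001010010110 walk d0:H2→d1:-→d2:-→d3:-→d4:-→d5:-→d6:-→d7:-→d8:-→d9:-→d10:-→d11:-→d12:-→d13:-→d14:-→d15:-→d16:H5 -> H5
  lookup 137.89.10.198: bits 100 walk d0:H2→d1:-→d2:-→d3:- -> H2
  + 226.144.0.0/12 (H4) depth=12
  - 95.16.157.190/32 clear@32
  + 0.0.0.0/0 (H5) depth=0

== LOOKUPS ==
["H5","H5","H2","H3","H5","H2"]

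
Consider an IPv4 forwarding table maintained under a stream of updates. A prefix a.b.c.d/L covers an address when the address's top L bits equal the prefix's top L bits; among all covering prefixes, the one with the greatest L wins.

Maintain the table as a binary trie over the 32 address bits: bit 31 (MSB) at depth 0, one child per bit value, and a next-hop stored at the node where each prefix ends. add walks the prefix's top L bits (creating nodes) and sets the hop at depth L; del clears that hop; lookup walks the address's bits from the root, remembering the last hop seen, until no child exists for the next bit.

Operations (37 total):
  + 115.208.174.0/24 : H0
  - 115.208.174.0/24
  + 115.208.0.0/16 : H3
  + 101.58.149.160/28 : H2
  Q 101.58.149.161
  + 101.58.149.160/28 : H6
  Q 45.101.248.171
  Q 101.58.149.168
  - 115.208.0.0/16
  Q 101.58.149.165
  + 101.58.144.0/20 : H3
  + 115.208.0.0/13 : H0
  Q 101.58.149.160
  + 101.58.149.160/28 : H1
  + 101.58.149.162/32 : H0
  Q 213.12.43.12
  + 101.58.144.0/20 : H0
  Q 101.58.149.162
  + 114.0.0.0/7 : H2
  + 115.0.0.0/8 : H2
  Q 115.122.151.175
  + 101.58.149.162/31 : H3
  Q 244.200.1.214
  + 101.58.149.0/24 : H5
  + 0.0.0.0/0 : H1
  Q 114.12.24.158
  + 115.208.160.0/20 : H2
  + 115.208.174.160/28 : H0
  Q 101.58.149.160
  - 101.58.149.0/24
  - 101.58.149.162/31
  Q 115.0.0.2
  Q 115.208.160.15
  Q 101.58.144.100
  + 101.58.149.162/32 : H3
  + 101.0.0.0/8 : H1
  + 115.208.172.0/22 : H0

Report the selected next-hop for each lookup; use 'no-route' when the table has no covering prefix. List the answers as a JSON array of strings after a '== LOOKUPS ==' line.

Process each operation:
  add 115.208.174.0/24 -> H0 at depth 24
  del 115.208.174.0/24 (clear depth 24)
  add 115.208.0.0/16 -> H3 at depth 16
  add 101.58.149.160/28 -> H2 at depth 28
  ? 101.58.149.161  path d0:-→d1:-→d2:-→d3:-→d4:-→d5:-→d6:-→d7:-→d8:-→d9:-→d10:-→d11:-→d12:-→d13:-→d14:-→d15:-→d16:-→d17:-→d18:-→d19:-→d20:-→d21:-→d22:-→d23:-→d24:-→d25:-→d26:-→d27:-→d28:H2  best=H2
  add 101.58.149.160/28 -> H6 at depth 28
  ? 45.101.248.171  path d0:-→d1:-  best=no-route
  ? 101.58.149.168  path d0:-→d1:-→d2:-→d3:-→d4:-→d5:-→d6:-→d7:-→d8:-→d9:-→d10:-→d11:-→d12:-→d13:-→d14:-→d15:-→d16:-→d17:-→d18:-→d19:-→d20:-→d21:-→d22:-→d23:-→d24:-→d25:-→d26:-→d27:-→d28:H6  best=H6
  del 115.208.0.0/16 (clear depth 16)
  ? 101.58.149.165  path d0:-→d1:-→d2:-→d3:-→d4:-→d5:-→d6:-→d7:-→d8:-→d9:-→d10:-→d11:-→d12:-→d13:-→d14:-→d15:-→d16:-→d17:-→d18:-→d19:-→d20:-→d21:-→d22:-→d23:-→d24:-→d25:-→d26:-→d27:-→d28:H6  best=H6
  add 101.58.144.0/20 -> H3 at depth 20
  add 115.208.0.0/13 -> H0 at depth 13
  ? 101.58.149.160  path d0:-→d1:-→d2:-→d3:-→d4:-→d5:-→d6:-→d7:-→d8:-→d9:-→d10:-→d11:-→d12:-→d13:-→d14:-→d15:-→d16:-→d17:-→d18:-→d19:-→d20:H3→d21:-→d22:-→d23:-→d24:-→d25:-→d26:-→d27:-→d28:H6  best=H6
  add 101.58.149.160/28 -> H1 at depth 28
  add 101.58.149.162/32 -> H0 at depth 32
  ? 213.12.43.12  path d0:-  best=no-route
  add 101.58.144.0/20 -> H0 at depth 20
  ? 101.58.149.162  path d0:-→d1:-→d2:-→d3:-→d4:-→d5:-→d6:-→d7:-→d8:-→d9:-→d10:-→d11:-→d12:-→d13:-→d14:-→d15:-→d16:-→d17:-→d18:-→d19:-→d20:H0→d21:-→d22:-→d23:-→d24:-→d25:-→d26:-→d27:-→d28:H1→d29:-→d30:-→d31:-→d32:H0  best=H0
  add 114.0.0.0/7 -> H2 at depth 7
  add 115.0.0.0/8 -> H2 at depth 8
  ? 115.122.151.175  path d0:-→d1:-→d2:-→d3:-→d4:-→d5:-→d6:-→d7:H2→d8:H2  best=H2
  add 101.58.149.162/31 -> H3 at depth 31
  ? 244.200.1.214  path d0:-  best=no-route
  add 101.58.149.0/24 -> H5 at depth 24
  add 0.0.0.0/0 -> H1 at depth 0
  ? 114.12.24.158  path d0:H1→d1:-→d2:-→d3:-→d4:-→d5:-→d6:-→d7:H2  best=H2
  add 115.208.160.0/20 -> H2 at depth 20
  add 115.208.174.160/28 -> H0 at depth 28
  ? 101.58.149.160  path d0:H1→d1:-→d2:-→d3:-→d4:-→d5:-→d6:-→d7:-→d8:-→d9:-→d10:-→d11:-→d12:-→d13:-→d14:-→d15:-→d16:-→d17:-→d18:-→d19:-→d20:H0→d21:-→d22:-→d23:-→d24:H5→d25:-→d26:-→d27:-→d28:H1→d29:-→d30:-  best=H1
  del 101.58.149.0/24 (clear depth 24)
  del 101.58.149.162/31 (clear depth 31)
  ? 115.0.0.2  path d0:H1→d1:-→d2:-→d3:-→d4:-→d5:-→d6:-→d7:H2→d8:H2  best=H2
  ? 115.208.160.15  path d0:H1→d1:-→d2:-→d3:-→d4:-→d5:-→d6:-→d7:H2→d8:H2→d9:-→d10:-→d11:-→d12:-→d13:H0→d14:-→d15:-→d16:-→d17:-→d18:-→d19:-→d20:H2  best=H2
  ? 101.58.144.100  path d0:H1→d1:-→d2:-→d3:-→d4:-→d5:-→d6:-→d7:-→d8:-→d9:-→d10:-→d11:-→d12:-→d13:-→d14:-→d15:-→d16:-→d17:-→d18:-→d19:-→d20:H0→d21:-  best=H0
  add 101.58.149.162/32 -> H3 at depth 32
  add 101.0.0.0/8 -> H1 at depth 8
  add 115.208.172.0/22 -> H0 at depth 22

== LOOKUPS ==
["H2","no-route","H6","H6","H6","no-route","H0","H2","no-route","H2","H1","H2","H2","H0"]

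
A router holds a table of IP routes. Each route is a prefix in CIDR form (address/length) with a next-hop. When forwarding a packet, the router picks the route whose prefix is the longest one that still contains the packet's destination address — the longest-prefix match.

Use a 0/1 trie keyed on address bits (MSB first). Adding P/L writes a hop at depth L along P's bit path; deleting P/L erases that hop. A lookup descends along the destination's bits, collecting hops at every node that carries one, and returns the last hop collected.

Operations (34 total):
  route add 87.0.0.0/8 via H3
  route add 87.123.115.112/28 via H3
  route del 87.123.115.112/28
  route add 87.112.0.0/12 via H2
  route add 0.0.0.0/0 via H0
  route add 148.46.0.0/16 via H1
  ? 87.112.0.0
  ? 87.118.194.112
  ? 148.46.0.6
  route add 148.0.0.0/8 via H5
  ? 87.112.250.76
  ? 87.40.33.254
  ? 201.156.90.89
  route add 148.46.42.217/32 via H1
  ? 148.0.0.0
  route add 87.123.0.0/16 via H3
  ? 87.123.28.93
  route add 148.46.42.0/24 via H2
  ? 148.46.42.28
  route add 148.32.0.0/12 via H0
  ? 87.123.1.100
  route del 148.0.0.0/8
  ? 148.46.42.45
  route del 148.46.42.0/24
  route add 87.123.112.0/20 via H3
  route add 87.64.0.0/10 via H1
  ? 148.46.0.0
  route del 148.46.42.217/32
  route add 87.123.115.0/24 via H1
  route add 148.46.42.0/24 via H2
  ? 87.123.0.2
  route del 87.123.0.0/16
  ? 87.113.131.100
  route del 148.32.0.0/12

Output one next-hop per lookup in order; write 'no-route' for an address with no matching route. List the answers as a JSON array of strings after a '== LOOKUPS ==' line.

Apply in order:
  add 87.0.0.0/8 -> H3 at depth 8
  add 87.123.115.112/28 -> H3 at depth 28
  - 87.123.115.112/28 clear@28
  add 87.112.0.0/12 -> H2 at depth 12
  add 0.0.0.0/0 -> H0 at depth 0
  add 148.46.0.0/16 -> H1 at depth 16
  Q 87.112.0.0: descend 010101110111 ; hops seen [H0,H3,H2] ; pick H2
  Q 87.118.194.112: descend 010101110111 ; hops seen [H0,H3,H2] ; pick H2
  Q 148.46.0.6: descend 1001010000101110 ; hops seen [H0,H1] ; pick H1
  add 148.0.0.0/8 -> H5 at depth 8
  Q 87.112.250.76: descend 010101110111 ; hops seen [H0,H3,H2] ; pick H2
  Q 87.40.33.254: descend 010101110 ; hops seen [H0,H3] ; pick H3
  Q 201.156.90.89: descend 1 ; hops seen [H0] ; pick H0
  add 148.46.42.217/32 -> H1 at depth 32
  Q 148.0.0.0: descend 1001010000 ; hops seen [H0,H5] ; pick H5
  add 87.123.0.0/16 -> H3 at depth 16
  Q 87.123.28.93: descend 01010111011110110 ; hops seen [H0,H3,H2,H3] ; pick H3
  add 148.46.42.0/24 -> H2 at depth 24
  Q 148.46.42.28: descend 100101000010111000101010 ; hops seen [H0,H5,H1,H2] ; pick H2
  add 148.32.0.0/12 -> H0 at depth 12
  Q 87.123.1.100: descend 01010111011110110 ; hops seen [H0,H3,H2,H3] ; pick H3
  - 148.0.0.0/8 clear@8
  Q 148.46.42.45: descend 100101000010111000101010 ; hops seen [H0,H0,H1,H2] ; pick H2
  - 148.46.42.0/24 clear@24
  add 87.123.112.0/20 -> H3 at depth 20
  add 87.64.0.0/10 -> H1 at depth 10
  Q 148.46.0.0: descend 100101000010111000 ; hops seen [H0,H0,H1] ; pick H1
  - 148.46.42.217/32 clear@32
  add 87.123.115.0/24 -> H1 at depth 24
  add 148.46.42.0/24 -> H2 at depth 24
  Q 87.123.0.2: descend 01010111011110110 ; hops seen [H0,H3,H1,H2,H3] ; pick H3
  - 87.123.0.0/16 clear@16
  Q 87.113.131.100: descend 010101110111 ; hops seen [H0,H3,H1,H2] ; pick H2
  - 148.32.0.0/12 clear@12

== LOOKUPS ==
["H2","H2","H1","H2","H3","H0","H5","H3","H2","H3","H2","H1","H3","H2"]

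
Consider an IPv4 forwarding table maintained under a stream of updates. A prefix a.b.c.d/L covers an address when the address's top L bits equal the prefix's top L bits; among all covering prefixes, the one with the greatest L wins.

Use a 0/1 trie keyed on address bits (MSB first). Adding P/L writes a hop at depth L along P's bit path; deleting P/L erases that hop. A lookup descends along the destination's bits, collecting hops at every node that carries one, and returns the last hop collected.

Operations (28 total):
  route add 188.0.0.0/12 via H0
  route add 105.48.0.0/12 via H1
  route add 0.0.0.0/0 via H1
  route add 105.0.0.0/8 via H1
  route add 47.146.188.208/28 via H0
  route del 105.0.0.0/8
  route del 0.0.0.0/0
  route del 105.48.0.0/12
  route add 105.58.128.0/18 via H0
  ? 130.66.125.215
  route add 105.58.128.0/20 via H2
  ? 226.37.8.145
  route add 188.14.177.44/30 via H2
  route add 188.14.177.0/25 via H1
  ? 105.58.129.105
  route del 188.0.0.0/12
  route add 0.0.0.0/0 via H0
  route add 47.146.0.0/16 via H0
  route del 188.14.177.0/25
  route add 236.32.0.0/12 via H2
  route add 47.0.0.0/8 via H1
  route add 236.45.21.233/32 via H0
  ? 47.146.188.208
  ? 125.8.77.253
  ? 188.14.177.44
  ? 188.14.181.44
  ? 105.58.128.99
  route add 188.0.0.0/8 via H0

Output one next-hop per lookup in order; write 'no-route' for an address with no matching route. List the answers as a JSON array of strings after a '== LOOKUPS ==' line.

Trace:
  + 188.0.0.0/12 (H0) depth=12
  + 105.48.0.0/12 (H1) depth=12
  + 0.0.0.0/0 (H1) depth=0
  + 105.0.0.0/8 (H1) depth=8
  + 47.146.188.208/28 (H0) depth=28
  - 105.0.0.0/8 clear@8
  - 0.0.0.0/0 clear@0
  - 105.48.0.0/12 clear@12
  + 105.58.128.0/18 (H0) depth=18
  Q 130.66.125.215: descend 10 ; hops seen [∅] ; pick no-route
  + 105.58.128.0/20 (H2) depth=20
  Q 226.37.8.145: descend 1 ; hops seen [∅] ; pick no-route
  + 188.14.177.44/30 (H2) depth=30
  + 188.14.177.0/25 (H1) depth=25
  Q 105.58.129.105: descend 01101001001110101000 ; hops seen [H0,H2] ; pick H2
  - 188.0.0.0/12 clear@12
  + 0.0.0.0/0 (H0) depth=0
  + 47.146.0.0/16 (H0) depth=16
  - 188.14.177.0/25 clear@25
  + 236.32.0.0/12 (H2) depth=12
  + 47.0.0.0/8 (H1) depth=8
  + 236.45.21.233/32 (H0) depth=32
  Q 47.146.188.208: descend 0010111110010010101111001101 ; hops seen [H0,H1,H0,H0] ; pick H0
  Q 125.8.77.253: descend 011 ; hops seen [H0] ; pick H0
  Q 188.14.177.44: descend 101111000000111010110001001011 ; hops seen [H0,H2] ; pick H2
  Q 188.14.181.44: descend 101111000000111010110 ; hops seen [H0] ; pick H0
  Q 105.58.128.99: descend 01101001001110101000 ; hops seen [H0,H0,H2] ; pick H2
  + 188.0.0.0/8 (H0) depth=8

== LOOKUPS ==
["no-route","no-route","H2","H0","H0","H2","H0","H2"]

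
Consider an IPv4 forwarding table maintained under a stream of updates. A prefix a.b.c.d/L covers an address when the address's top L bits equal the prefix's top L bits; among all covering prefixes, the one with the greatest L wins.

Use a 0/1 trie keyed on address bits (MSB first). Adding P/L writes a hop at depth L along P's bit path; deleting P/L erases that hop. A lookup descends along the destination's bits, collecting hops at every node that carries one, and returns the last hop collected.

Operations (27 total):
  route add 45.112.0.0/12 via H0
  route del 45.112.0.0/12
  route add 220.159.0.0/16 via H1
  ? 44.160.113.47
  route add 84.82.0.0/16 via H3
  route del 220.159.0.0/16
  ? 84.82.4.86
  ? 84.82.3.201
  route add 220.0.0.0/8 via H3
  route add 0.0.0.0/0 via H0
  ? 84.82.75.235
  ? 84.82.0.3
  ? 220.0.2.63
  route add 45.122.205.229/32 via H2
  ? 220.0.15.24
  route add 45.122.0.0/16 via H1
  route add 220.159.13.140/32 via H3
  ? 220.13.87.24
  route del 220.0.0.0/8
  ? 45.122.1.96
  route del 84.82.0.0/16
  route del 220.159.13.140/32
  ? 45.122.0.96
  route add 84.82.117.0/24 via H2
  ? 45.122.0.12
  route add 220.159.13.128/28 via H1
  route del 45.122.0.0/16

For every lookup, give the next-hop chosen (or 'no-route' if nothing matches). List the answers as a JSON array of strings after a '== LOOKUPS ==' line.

Trace:
  + 45.112.0.0/12 (H0) depth=12
  - 45.112.0.0/12 clear@12
  + 220.159.0.0/16 (H1) depth=16
  ? 44.160.113.47  path d0:-→d1:-→d2:-→d3:-→d4:-→d5:-→d6:-→d7:-  best=no-route
  + 84.82.0.0/16 (H3) depth=16
  - 220.159.0.0/16 clear@16
  ? 84.82.4.86  path d0:-→d1:-→d2:-→d3:-→d4:-→d5:-→d6:-→d7:-→d8:-→d9:-→d10:-→d11:-→d12:-→d13:-→d14:-→d15:-→d16:H3  best=H3
  ? 84.82.3.201  path d0:-→d1:-→d2:-→d3:-→d4:-→d5:-→d6:-→d7:-→d8:-→d9:-→d10:-→d11:-→d12:-→d13:-→d14:-→d15:-→d16:H3  best=H3
  + 220.0.0.0/8 (H3) depth=8
  + 0.0.0.0/0 (H0) depth=0
  ? 84.82.75.235  path d0:H0→d1:-→d2:-→d3:-→d4:-→d5:-→d6:-→d7:-→d8:-→d9:-→d10:-→d11:-→d12:-→d13:-→d14:-→d15:-→d16:H3  best=H3
  ? 84.82.0.3  path d0:H0→d1:-→d2:-→d3:-→d4:-→d5:-→d6:-→d7:-→d8:-→d9:-→d10:-→d11:-→d12:-→d13:-→d14:-→d15:-→d16:H3  best=H3
  ? 220.0.2.63  path d0:H0→d1:-→d2:-→d3:-→d4:-→d5:-→d6:-→d7:-→d8:H3  best=H3
  + 45.122.205.229/32 (H2) depth=32
  ? 220.0.15.24  path d0:H0→d1:-→d2:-→d3:-→d4:-→d5:-→d6:-→d7:-→d8:H3  best=H3
  + 45.122.0.0/16 (H1) depth=16
  + 220.159.13.140/32 (H3) depth=32
  ? 220.13.87.24  path d0:H0→d1:-→d2:-→d3:-→d4:-→d5:-→d6:-→d7:-→d8:H3  best=H3
  - 220.0.0.0/8 clear@8
  ? 45.122.1.96  path d0:H0→d1:-→d2:-→d3:-→d4:-→d5:-→d6:-→d7:-→d8:-→d9:-→d10:-→d11:-→d12:-→d13:-→d14:-→d15:-→d16:H1  best=H1
  - 84.82.0.0/16 clear@16
  - 220.159.13.140/32 clear@32
  ? 45.122.0.96  path d0:H0→d1:-→d2:-→d3:-→d4:-→d5:-→d6:-→d7:-→d8:-→d9:-→d10:-→d11:-→d12:-→d13:-→d14:-→d15:-→d16:H1  best=H1
  + 84.82.117.0/24 (H2) depth=24
  ? 45.122.0.12  path d0:H0→d1:-→d2:-→d3:-→d4:-→d5:-→d6:-→d7:-→d8:-→d9:-→d10:-→d11:-→d12:-→d13:-→d14:-→d15:-→d16:H1  best=H1
  + 220.159.13.128/28 (H1) depth=28
  - 45.122.0.0/16 clear@16

== LOOKUPS ==
["no-route","H3","H3","H3","H3","H3","H3","H3","H1","H1","H1"]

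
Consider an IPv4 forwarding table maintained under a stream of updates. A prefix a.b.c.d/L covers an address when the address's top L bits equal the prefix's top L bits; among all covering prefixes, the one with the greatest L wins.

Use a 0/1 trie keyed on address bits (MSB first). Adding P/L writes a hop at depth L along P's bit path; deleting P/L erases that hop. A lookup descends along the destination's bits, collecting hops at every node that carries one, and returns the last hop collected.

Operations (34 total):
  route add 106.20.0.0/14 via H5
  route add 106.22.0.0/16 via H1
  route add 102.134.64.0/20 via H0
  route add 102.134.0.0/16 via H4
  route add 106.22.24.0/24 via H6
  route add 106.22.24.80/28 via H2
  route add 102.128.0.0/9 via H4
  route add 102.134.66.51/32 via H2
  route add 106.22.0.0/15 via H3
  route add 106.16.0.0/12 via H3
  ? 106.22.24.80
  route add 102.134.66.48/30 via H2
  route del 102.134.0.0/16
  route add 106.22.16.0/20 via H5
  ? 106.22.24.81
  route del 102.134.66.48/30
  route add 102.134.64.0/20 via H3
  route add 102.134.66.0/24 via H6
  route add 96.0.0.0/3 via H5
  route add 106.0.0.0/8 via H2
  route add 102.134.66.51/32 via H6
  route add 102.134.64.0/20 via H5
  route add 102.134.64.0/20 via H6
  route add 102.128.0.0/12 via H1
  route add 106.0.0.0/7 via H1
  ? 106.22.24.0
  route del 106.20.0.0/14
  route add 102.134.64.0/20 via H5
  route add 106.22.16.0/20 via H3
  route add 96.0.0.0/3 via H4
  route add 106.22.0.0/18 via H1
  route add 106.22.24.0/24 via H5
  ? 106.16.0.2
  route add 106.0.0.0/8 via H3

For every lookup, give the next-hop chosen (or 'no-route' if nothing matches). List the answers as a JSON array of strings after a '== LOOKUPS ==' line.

Trace:
  + 106.20.0.0/14 (H5) depth=14
  + 106.22.0.0/16 (H1) depth=16
  + 102.134.64.0/20 (H0) depth=20
  + 102.134.0.0/16 (H4) depth=16
  + 106.22.24.0/24 (H6) depth=24
  + 106.22.24.80/28 (H2) depth=28
  + 102.128.0.0/9 (H4) depth=9
  + 102.134.66.51/32 (H2) depth=32
  + 106.22.0.0/15 (H3) depth=15
  + 106.16.0.0/12 (H3) depth=12
  lookup 106.22.24.80: bits 0110101000010110000110000101 walk d0:-→d1:-→d2:-→d3:-→d4:-→d5:-→d6:-→d7:-→d8:-→d9:-→d10:-→d11:-→d12:H3→d13:-→d14:H5→d15:H3→d16:H1→d17:-→d18:-→d19:-→d20:-→d21:-→d22:-→d23:-→d24:H6→d25:-→d26:-→d27:-→d28:H2 -> H2
  + 102.134.66.48/30 (H2) depth=30
  - 102.134.0.0/16 clear@16
  + 106.22.16.0/20 (H5) depth=20
  lookup 106.22.24.81: bits 0110101000010110000110000101 walk d0:-→d1:-→d2:-→d3:-→d4:-→d5:-→d6:-→d7:-→d8:-→d9:-→d10:-→d11:-→d12:H3→d13:-→d14:H5→d15:H3→d16:H1→d17:-→d18:-→d19:-→d20:H5→d21:-→d22:-→d23:-→d24:H6→d25:-→d26:-→d27:-→d28:H2 -> H2
  - 102.134.66.48/30 clear@30
  + 102.134.64.0/20 (H3) depth=20
  + 102.134.66.0/24 (H6) depth=24
  + 96.0.0.0/3 (H5) depth=3
  + 106.0.0.0/8 (H2) depth=8
  + 102.134.66.51/32 (H6) depth=32
  + 102.134.64.0/20 (H5) depth=20
  + 102.134.64.0/20 (H6) depth=20
  + 102.128.0.0/12 (H1) depth=12
  + 106.0.0.0/7 (H1) depth=7
  lookup 106.22.24.0: bits 0110101000010110000110000 walk d0:-→d1:-→d2:-→d3:H5→d4:-→d5:-→d6:-→d7:H1→d8:H2→d9:-→d10:-→d11:-→d12:H3→d13:-→d14:H5→d15:H3→d16:H1→d17:-→d18:-→d19:-→d20:H5→d21:-→d22:-→d23:-→d24:H6→d25:- -> H6
  - 106.20.0.0/14 clear@14
  + 102.134.64.0/20 (H5) depth=20
  + 106.22.16.0/20 (H3) depth=20
  + 96.0.0.0/3 (H4) depth=3
  + 106.22.0.0/18 (H1) depth=18
  + 106.22.24.0/24 (H5) depth=24
  lookup 106.16.0.2: bits 0110101000010 walk d0:-→d1:-→d2:-→d3:H4→d4:-→d5:-→d6:-→d7:H1→d8:H2→d9:-→d10:-→d11:-→d12:H3→d13:- -> H3
  + 106.0.0.0/8 (H3) depth=8

== LOOKUPS ==
["H2","H2","H6","H3"]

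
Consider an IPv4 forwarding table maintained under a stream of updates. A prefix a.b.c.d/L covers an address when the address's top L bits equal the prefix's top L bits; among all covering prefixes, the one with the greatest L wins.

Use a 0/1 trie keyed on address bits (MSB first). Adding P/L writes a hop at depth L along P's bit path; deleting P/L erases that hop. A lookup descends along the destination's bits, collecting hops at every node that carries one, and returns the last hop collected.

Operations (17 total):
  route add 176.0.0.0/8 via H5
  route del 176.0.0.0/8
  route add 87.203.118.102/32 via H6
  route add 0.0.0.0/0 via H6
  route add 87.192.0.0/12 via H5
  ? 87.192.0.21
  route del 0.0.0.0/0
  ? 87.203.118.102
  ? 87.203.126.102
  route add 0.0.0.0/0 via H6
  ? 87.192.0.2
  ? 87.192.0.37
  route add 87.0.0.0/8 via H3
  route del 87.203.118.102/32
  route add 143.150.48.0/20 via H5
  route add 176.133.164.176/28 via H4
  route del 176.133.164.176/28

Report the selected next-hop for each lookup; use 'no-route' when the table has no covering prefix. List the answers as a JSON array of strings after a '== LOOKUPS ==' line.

Trace:
  + 176.0.0.0/8 (H5) depth=8
  del 176.0.0.0/8 (clear depth 8)
  + 87.203.118.102/32 (H6) depth=32
  + 0.0.0.0/0 (H6) depth=0
  + 87.192.0.0/12 (H5) depth=12
  Q 87.192.0.21: descend 010101111100 ; hops seen [H6,H5] ; pick H5
  del 0.0.0.0/0 (clear depth 0)
  Q 87.203.118.102: descend 01010111110010110111011001100110 ; hops seen [H5,H6] ; pick H6
  Q 87.203.126.102: descend 01010111110010110111 ; hops seen [H5] ; pick H5
  + 0.0.0.0/0 (H6) depth=0
  Q 87.192.0.2: descend 010101111100 ; hops seen [H6,H5] ; pick H5
  Q 87.192.0.37: descend 010101111100 ; hops seen [H6,H5] ; pick H5
  + 87.0.0.0/8 (H3) depth=8
  del 87.203.118.102/32 (clear depth 32)
  + 143.150.48.0/20 (H5) depth=20
  + 176.133.164.176/28 (H4) depth=28
  del 176.133.164.176/28 (clear depth 28)

== LOOKUPS ==
["H5","H6","H5","H5","H5"]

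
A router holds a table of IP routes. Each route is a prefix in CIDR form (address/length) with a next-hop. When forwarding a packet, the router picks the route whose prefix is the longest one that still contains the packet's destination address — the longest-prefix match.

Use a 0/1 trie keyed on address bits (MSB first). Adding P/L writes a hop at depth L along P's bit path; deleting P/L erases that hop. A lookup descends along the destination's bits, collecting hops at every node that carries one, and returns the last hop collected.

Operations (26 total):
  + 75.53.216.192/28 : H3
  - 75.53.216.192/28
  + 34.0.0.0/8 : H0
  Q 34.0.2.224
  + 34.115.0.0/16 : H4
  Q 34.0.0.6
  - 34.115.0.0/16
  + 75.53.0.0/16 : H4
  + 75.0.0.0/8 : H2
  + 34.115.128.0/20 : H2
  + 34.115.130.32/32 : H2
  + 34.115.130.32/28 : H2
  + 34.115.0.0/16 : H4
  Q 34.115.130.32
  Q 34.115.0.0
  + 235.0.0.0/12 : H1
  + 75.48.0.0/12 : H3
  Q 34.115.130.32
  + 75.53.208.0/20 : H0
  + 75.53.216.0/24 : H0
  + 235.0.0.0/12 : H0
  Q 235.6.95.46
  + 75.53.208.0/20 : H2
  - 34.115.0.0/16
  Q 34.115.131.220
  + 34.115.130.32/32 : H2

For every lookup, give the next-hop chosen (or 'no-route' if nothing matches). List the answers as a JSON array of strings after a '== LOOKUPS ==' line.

Apply in order:
  + 75.53.216.192/28 (H3) depth=28
  - 75.53.216.192/28 clear@28
  + 34.0.0.0/8 (H0) depth=8
  lookup 34.0.2.224: bits 00100010 walk d0:-→d1:-→d2:-→d3:-→d4:-→d5:-→d6:-→d7:-→d8:H0 -> H0
  + 34.115.0.0/16 (H4) depth=16
  lookup 34.0.0.6: bits 001000100 walk d0:-→d1:-→d2:-→d3:-→d4:-→d5:-→d6:-→d7:-→d8:H0→d9:- -> H0
  - 34.115.0.0/16 clear@16
  + 75.53.0.0/16 (H4) depth=16
  + 75.0.0.0/8 (H2) depth=8
  + 34.115.128.0/20 (H2) depth=20
  + 34.115.130.32/32 (H2) depth=32
  + 34.115.130.32/28 (H2) depth=28
  + 34.115.0.0/16 (H4) depth=16
  lookup 34.115.130.32: bits 00100010011100111000001000100000 walk d0:-→d1:-→d2:-→d3:-→d4:-→d5:-→d6:-→d7:-→d8:H0→d9:-→d10:-→d11:-→d12:-→d13:-→d14:-→d15:-→d16:H4→d17:-→d18:-→d19:-→d20:H2→d21:-→d22:-→d23:-→d24:-→d25:-→d26:-→d27:-→d28:H2→d29:-→d30:-→d31:-→d32:H2 -> H2
  lookup 34.115.0.0: bits 0010001001110011 walk d0:-→d1:-→d2:-→d3:-→d4:-→d5:-→d6:-→d7:-→d8:H0→d9:-→d10:-→d11:-→d12:-→d13:-→d14:-→d15:-→d16:H4 -> H4
  + 235.0.0.0/12 (H1) depth=12
  + 75.48.0.0/12 (H3) depth=12
  lookup 34.115.130.32: bits 00100010011100111000001000100000 walk d0:-→d1:-→d2:-→d3:-→d4:-→d5:-→d6:-→d7:-→d8:H0→d9:-→d10:-→d11:-→d12:-→d13:-→d14:-→d15:-→d16:H4→d17:-→d18:-→d19:-→d20:H2→d21:-→d22:-→d23:-→d24:-→d25:-→d26:-→d27:-→d28:H2→d29:-→d30:-→d31:-→d32:H2 -> H2
  + 75.53.208.0/20 (H0) depth=20
  + 75.53.216.0/24 (H0) depth=24
  + 235.0.0.0/12 (H0) depth=12
  lookup 235.6.95.46: bits 111010110000 walk d0:-→d1:-→d2:-→d3:-→d4:-→d5:-→d6:-→d7:-→d8:-→d9:-→d10:-→d11:-→d12:H0 -> H0
  + 75.53.208.0/20 (H2) depth=20
  - 34.115.0.0/16 clear@16
  lookup 34.115.131.220: bits 00100010011100111000001 walk d0:-→d1:-→d2:-→d3:-→d4:-→d5:-→d6:-→d7:-→d8:H0→d9:-→d10:-→d11:-→d12:-→d13:-→d14:-→d15:-→d16:-→d17:-→d18:-→d19:-→d20:H2→d21:-→d22:-→d23:- -> H2
  + 34.115.130.32/32 (H2) depth=32

== LOOKUPS ==
["H0","H0","H2","H4","H2","H0","H2"]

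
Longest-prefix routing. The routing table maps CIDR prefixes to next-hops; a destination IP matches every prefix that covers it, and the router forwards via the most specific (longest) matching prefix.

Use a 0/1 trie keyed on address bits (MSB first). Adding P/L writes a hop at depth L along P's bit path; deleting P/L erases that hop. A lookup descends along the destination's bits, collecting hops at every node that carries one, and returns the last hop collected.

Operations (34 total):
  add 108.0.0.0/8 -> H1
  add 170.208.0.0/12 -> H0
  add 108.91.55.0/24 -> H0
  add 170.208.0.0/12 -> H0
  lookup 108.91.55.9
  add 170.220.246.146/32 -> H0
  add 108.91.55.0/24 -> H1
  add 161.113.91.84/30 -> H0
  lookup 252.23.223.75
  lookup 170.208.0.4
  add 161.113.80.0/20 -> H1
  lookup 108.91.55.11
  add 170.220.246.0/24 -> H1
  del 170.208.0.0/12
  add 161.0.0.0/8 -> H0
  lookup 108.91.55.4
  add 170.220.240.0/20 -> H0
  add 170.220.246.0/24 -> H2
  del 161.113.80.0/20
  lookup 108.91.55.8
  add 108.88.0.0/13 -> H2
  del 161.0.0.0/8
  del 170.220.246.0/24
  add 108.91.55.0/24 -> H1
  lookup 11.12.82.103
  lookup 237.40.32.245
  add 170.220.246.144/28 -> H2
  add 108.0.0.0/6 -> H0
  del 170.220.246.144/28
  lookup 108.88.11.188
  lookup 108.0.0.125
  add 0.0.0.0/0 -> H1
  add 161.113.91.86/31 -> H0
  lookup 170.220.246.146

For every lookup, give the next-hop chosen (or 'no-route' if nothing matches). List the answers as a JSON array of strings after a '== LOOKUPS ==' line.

Trace:
  + 108.0.0.0/8 (H1) depth=8
  + 170.208.0.0/12 (H0) depth=12
  + 108.91.55.0/24 (H0) depth=24
  + 170.208.0.0/12 (H0) depth=12
  ? 108.91.55.9  path d0:-→d1:-→d2:-→d3:-→d4:-→d5:-→d6:-→d7:-→d8:H1→d9:-→d10:-→d11:-→d12:-→d13:-→d14:-→d15:-→d16:-→d17:-→d18:-→d19:-→d20:-→d21:-→d22:-→d23:-→d24:H0  best=H0
  + 170.220.246.146/32 (H0) depth=32
  + 108.91.55.0/24 (H1) depth=24
  + 161.113.91.84/30 (H0) depth=30
  ? 252.23.223.75  path d0:-→d1:-  best=no-route
  ? 170.208.0.4  path d0:-→d1:-→d2:-→d3:-→d4:-→d5:-→d6:-→d7:-→d8:-→d9:-→d10:-→d11:-→d12:H0  best=H0
  + 161.113.80.0/20 (H1) depth=20
  ? 108.91.55.11  path d0:-→d1:-→d2:-→d3:-→d4:-→d5:-→d6:-→d7:-→d8:H1→d9:-→d10:-→d11:-→d12:-→d13:-→d14:-→d15:-→d16:-→d17:-→d18:-→d19:-→d20:-→d21:-→d22:-→d23:-→d24:H1  best=H1
  + 170.220.246.0/24 (H1) depth=24
  del 170.208.0.0/12 (clear depth 12)
  + 161.0.0.0/8 (H0) depth=8
  ? 108.91.55.4  path d0:-→d1:-→d2:-→d3:-→d4:-→d5:-→d6:-→d7:-→d8:H1→d9:-→d10:-→d11:-→d12:-→d13:-→d14:-→d15:-→d16:-→d17:-→d18:-→d19:-→d20:-→d21:-→d22:-→d23:-→d24:H1  best=H1
  + 170.220.240.0/20 (H0) depth=20
  + 170.220.246.0/24 (H2) depth=24
  del 161.113.80.0/20 (clear depth 20)
  ? 108.91.55.8  path d0:-→d1:-→d2:-→d3:-→d4:-→d5:-→d6:-→d7:-→d8:H1→d9:-→d10:-→d11:-→d12:-→d13:-→d14:-→d15:-→d16:-→d17:-→d18:-→d19:-→d20:-→d21:-→d22:-→d23:-→d24:H1  best=H1
  + 108.88.0.0/13 (H2) depth=13
  del 161.0.0.0/8 (clear depth 8)
  del 170.220.246.0/24 (clear depth 24)
  + 108.91.55.0/24 (H1) depth=24
  ? 11.12.82.103  path d0:-→d1:-  best=no-route
  ? 237.40.32.245  path d0:-→d1:-  best=no-route
  + 170.220.246.144/28 (H2) depth=28
  + 108.0.0.0/6 (H0) depth=6
  del 170.220.246.144/28 (clear depth 28)
  ? 108.88.11.188  path d0:-→d1:-→d2:-→d3:-→d4:-→d5:-→d6:H0→d7:-→d8:H1→d9:-→d10:-→d11:-→d12:-→d13:H2→d14:-  best=H2
  ? 108.0.0.125  path d0:-→d1:-→d2:-→d3:-→d4:-→d5:-→d6:H0→d7:-→d8:H1→d9:-  best=H1
  + 0.0.0.0/0 (H1) depth=0
  + 161.113.91.86/31 (H0) depth=31
  ? 170.220.246.146  path d0:H1→d1:-→d2:-→d3:-→d4:-→d5:-→d6:-→d7:-→d8:-→d9:-→d10:-→d11:-→d12:-→d13:-→d14:-→d15:-→d16:-→d17:-→d18:-→d19:-→d20:H0→d21:-→d22:-→d23:-→d24:-→d25:-→d26:-→d27:-→d28:-→d29:-→d30:-→d31:-→d32:H0  best=H0

== LOOKUPS ==
["H0","no-route","H0","H1","H1","H1","no-route","no-route","H2","H1","H0"]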